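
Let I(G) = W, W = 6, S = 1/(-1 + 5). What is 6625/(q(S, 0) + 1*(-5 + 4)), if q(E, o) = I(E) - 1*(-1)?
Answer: 6625/6 ≈ 1104.2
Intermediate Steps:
S = 1/4 ≈ 0.25000
I(G) = 6
q(E, o) = 7 (q(E, o) = 6 - 1*(-1) = 6 + 1 = 7)
6625/(q(S, 0) + 1*(-5 + 4)) = 6625/(7 + 1*(-5 + 4)) = 6625/(7 + 1*(-1)) = 6625/(7 - 1) = 6625/6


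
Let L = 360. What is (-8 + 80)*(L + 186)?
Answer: 39312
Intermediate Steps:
(-8 + 80)*(L + 186) = (-8 + 80)*(360 + 186) = 72*546 = 39312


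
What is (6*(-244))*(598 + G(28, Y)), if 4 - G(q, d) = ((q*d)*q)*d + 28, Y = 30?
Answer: 1032158064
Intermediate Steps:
G(q, d) = -24 - d²*q² (G(q, d) = 4 - (((q*d)*q)*d + 28) = 4 - (((d*q)*q)*d + 28) = 4 - ((d*q²)*d + 28) = 4 - (d²*q² + 28) = 4 - (28 + d²*q²) = 4 + (-28 - d²*q²) = -24 - d²*q²)
(6*(-244))*(598 + G(28, Y)) = (6*(-244))*(598 + (-24 - 1*30²*28²)) = -1464*(598 + (-24 - 1*900*784)) = -1464*(598 + (-24 - 705600)) = -1464*(598 - 705624) = -1464*(-705026) = 1032158064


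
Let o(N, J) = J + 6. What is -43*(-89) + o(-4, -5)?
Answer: 3828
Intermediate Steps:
o(N, J) = 6 + J
-43*(-89) + o(-4, -5) = -43*(-89) + (6 - 5) = 3827 + 1 = 3828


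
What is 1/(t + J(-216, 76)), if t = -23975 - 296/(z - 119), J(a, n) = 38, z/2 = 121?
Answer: -123/2944547 ≈ -4.1772e-5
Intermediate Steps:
z = 242 (z = 2*121 = 242)
t = -2949221/123 (t = -23975 - 296/(242 - 119) = -23975 - 296/123 = -2949221/123 ≈ -23977.)
1/(t + J(-216, 76)) = 1/(-2949221/123 + 38) = 1/(-2944547/123) = -123/2944547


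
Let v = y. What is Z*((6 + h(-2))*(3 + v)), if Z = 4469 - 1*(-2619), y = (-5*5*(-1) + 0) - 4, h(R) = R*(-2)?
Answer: 1701120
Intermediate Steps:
h(R) = -2*R
y = 21 (y = (-25*(-1) + 0) - 4 = (25 + 0) - 4 = 25 - 4 = 21)
v = 21
Z = 7088 (Z = 4469 + 2619 = 7088)
Z*((6 + h(-2))*(3 + v)) = 7088*((6 - 2*(-2))*(3 + 21)) = 7088*((6 + 4)*24) = 7088*(10*24) = 7088*240 = 1701120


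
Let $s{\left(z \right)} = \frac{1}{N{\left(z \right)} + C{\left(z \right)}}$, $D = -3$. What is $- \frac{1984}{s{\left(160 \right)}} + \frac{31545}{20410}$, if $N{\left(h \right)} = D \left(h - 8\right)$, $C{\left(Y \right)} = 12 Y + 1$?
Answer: $- \frac{11864571611}{4082} \approx -2.9066 \cdot 10^{6}$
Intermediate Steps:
$C{\left(Y \right)} = 1 + 12 Y$
$N{\left(h \right)} = 24 - 3 h$ ($N{\left(h \right)} = - 3 \left(h - 8\right) = - 3 \left(-8 + h\right) = 24 - 3 h$)
$s{\left(z \right)} = \frac{1}{25 + 9 z}$ ($s{\left(z \right)} = \frac{1}{\left(24 - 3 z\right) + \left(1 + 12 z\right)} = \frac{1}{25 + 9 z}$)
$- \frac{1984}{s{\left(160 \right)}} + \frac{31545}{20410} = - \frac{1984}{\frac{1}{25 + 9 \cdot 160}} + \frac{31545}{20410} = - \frac{1984}{\frac{1}{25 + 1440}} + 31545 \cdot \frac{1}{20410} = - \frac{1984}{\frac{1}{1465}} + \frac{6309}{4082} = - 1984 \frac{1}{\frac{1}{1465}} + \frac{6309}{4082} = \left(-1984\right) 1465 + \frac{6309}{4082} = -2906560 + \frac{6309}{4082} = - \frac{11864571611}{4082}$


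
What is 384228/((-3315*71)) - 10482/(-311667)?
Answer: -1002428138/626970115 ≈ -1.5988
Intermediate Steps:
384228/((-3315*71)) - 10482/(-311667) = 384228/(-235365) - 10482*(-1/311667) = 384228*(-1/235365) + 3494/103889 = -9852/6035 + 3494/103889 = -1002428138/626970115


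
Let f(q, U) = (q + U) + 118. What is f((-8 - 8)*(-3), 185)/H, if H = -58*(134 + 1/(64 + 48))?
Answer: -6552/145087 ≈ -0.045159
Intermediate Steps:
f(q, U) = 118 + U + q (f(q, U) = (U + q) + 118 = 118 + U + q)
H = -435261/56 (H = -58*(134 + 1/112) = -58*15009/112 = -435261/56 ≈ -7772.5)
f((-8 - 8)*(-3), 185)/H = (118 + 185 + (-8 - 8)*(-3))/(-435261/56) = (118 + 185 - 16*(-3))*(-56/435261) = (118 + 185 + 48)*(-56/435261) = 351*(-56/435261) = -6552/145087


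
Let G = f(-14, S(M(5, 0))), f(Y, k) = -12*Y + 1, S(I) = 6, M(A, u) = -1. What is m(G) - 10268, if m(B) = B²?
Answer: 18293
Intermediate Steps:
f(Y, k) = 1 - 12*Y
G = 169 (G = 1 - 12*(-14) = 1 + 168 = 169)
m(G) - 10268 = 169² - 10268 = 28561 - 10268 = 18293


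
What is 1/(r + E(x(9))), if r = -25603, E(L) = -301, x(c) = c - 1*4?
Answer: -1/25904 ≈ -3.8604e-5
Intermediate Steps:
x(c) = -4 + c (x(c) = c - 4 = -4 + c)
1/(r + E(x(9))) = 1/(-25603 - 301) = 1/(-25904) = -1/25904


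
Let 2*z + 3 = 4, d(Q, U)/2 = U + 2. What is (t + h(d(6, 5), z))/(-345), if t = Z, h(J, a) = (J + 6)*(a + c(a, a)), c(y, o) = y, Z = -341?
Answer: 107/115 ≈ 0.93044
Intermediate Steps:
d(Q, U) = 4 + 2*U (d(Q, U) = 2*(U + 2) = 2*(2 + U) = 4 + 2*U)
z = ½ (z = -3/2 + (½)*4 = -3/2 + 2 = ½ ≈ 0.50000)
h(J, a) = 2*a*(6 + J) (h(J, a) = (J + 6)*(a + a) = (6 + J)*(2*a) = 2*a*(6 + J))
t = -341
(t + h(d(6, 5), z))/(-345) = (-341 + 2*(½)*(6 + (4 + 2*5)))/(-345) = (-341 + 2*(½)*(6 + (4 + 10)))*(-1/345) = (-341 + 2*(½)*(6 + 14))*(-1/345) = (-341 + 2*(½)*20)*(-1/345) = (-341 + 20)*(-1/345) = -321*(-1/345) = 107/115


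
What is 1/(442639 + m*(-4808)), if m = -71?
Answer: 1/784007 ≈ 1.2755e-6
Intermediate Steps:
1/(442639 + m*(-4808)) = 1/(442639 - 71*(-4808)) = 1/(442639 + 341368) = 1/784007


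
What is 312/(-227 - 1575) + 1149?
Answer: 1035093/901 ≈ 1148.8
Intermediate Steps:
312/(-227 - 1575) + 1149 = 312/(-1802) + 1149 = 312*(-1/1802) + 1149 = -156/901 + 1149 = 1035093/901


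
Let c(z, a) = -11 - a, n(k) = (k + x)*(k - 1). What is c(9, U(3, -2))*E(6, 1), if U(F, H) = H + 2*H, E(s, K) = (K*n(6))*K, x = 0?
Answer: -150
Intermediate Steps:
n(k) = k*(-1 + k) (n(k) = (k + 0)*(k - 1) = k*(-1 + k))
E(s, K) = 30*K² (E(s, K) = (K*(6*(-1 + 6)))*K = (K*(6*5))*K = (K*30)*K = (30*K)*K = 30*K²)
U(F, H) = 3*H
c(9, U(3, -2))*E(6, 1) = (-11 - 3*(-2))*(30*1²) = (-11 - 1*(-6))*(30*1) = (-11 + 6)*30 = -5*30 = -150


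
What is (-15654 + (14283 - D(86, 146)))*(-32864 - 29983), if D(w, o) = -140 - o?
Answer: 68188995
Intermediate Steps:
(-15654 + (14283 - D(86, 146)))*(-32864 - 29983) = (-15654 + (14283 - (-140 - 1*146)))*(-32864 - 29983) = (-15654 + (14283 - (-140 - 146)))*(-62847) = (-15654 + (14283 - 1*(-286)))*(-62847) = (-15654 + (14283 + 286))*(-62847) = (-15654 + 14569)*(-62847) = -1085*(-62847) = 68188995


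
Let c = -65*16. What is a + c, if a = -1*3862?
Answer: -4902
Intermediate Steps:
a = -3862
c = -1040
a + c = -3862 - 1040 = -4902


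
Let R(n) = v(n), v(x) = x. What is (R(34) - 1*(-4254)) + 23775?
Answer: 28063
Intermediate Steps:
R(n) = n
(R(34) - 1*(-4254)) + 23775 = (34 - 1*(-4254)) + 23775 = (34 + 4254) + 23775 = 4288 + 23775 = 28063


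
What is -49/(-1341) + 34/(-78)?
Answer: -6962/17433 ≈ -0.39936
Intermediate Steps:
-49/(-1341) + 34/(-78) = -49*(-1/1341) + 34*(-1/78) = 49/1341 - 17/39 = -6962/17433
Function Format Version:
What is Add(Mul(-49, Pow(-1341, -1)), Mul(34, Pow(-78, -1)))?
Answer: Rational(-6962, 17433) ≈ -0.39936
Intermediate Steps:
Add(Mul(-49, Pow(-1341, -1)), Mul(34, Pow(-78, -1))) = Add(Mul(-49, Rational(-1, 1341)), Mul(34, Rational(-1, 78))) = Add(Rational(49, 1341), Rational(-17, 39)) = Rational(-6962, 17433)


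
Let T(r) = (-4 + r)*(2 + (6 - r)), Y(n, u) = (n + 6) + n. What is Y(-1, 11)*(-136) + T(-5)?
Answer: -661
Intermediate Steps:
Y(n, u) = 6 + 2*n (Y(n, u) = (6 + n) + n = 6 + 2*n)
T(r) = (-4 + r)*(8 - r)
Y(-1, 11)*(-136) + T(-5) = (6 + 2*(-1))*(-136) + (-32 - 1*(-5)² + 12*(-5)) = (6 - 2)*(-136) + (-32 - 1*25 - 60) = 4*(-136) + (-32 - 25 - 60) = -544 - 117 = -661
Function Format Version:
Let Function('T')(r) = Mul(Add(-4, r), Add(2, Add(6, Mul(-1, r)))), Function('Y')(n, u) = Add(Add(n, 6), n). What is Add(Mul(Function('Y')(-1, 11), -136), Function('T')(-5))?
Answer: -661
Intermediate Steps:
Function('Y')(n, u) = Add(6, Mul(2, n)) (Function('Y')(n, u) = Add(Add(6, n), n) = Add(6, Mul(2, n)))
Function('T')(r) = Mul(Add(-4, r), Add(8, Mul(-1, r)))
Add(Mul(Function('Y')(-1, 11), -136), Function('T')(-5)) = Add(Mul(Add(6, Mul(2, -1)), -136), Add(-32, Mul(-1, Pow(-5, 2)), Mul(12, -5))) = Add(Mul(Add(6, -2), -136), Add(-32, Mul(-1, 25), -60)) = Add(Mul(4, -136), Add(-32, -25, -60)) = Add(-544, -117) = -661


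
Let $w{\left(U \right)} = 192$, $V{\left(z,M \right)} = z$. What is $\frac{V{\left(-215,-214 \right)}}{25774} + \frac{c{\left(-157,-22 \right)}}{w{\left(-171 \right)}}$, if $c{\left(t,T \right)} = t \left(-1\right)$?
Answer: $\frac{2002619}{2474304} \approx 0.80937$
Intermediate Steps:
$c{\left(t,T \right)} = - t$
$\frac{V{\left(-215,-214 \right)}}{25774} + \frac{c{\left(-157,-22 \right)}}{w{\left(-171 \right)}} = - \frac{215}{25774} + \frac{\left(-1\right) \left(-157\right)}{192} = \left(-215\right) \frac{1}{25774} + 157 \cdot \frac{1}{192} = - \frac{215}{25774} + \frac{157}{192} = \frac{2002619}{2474304}$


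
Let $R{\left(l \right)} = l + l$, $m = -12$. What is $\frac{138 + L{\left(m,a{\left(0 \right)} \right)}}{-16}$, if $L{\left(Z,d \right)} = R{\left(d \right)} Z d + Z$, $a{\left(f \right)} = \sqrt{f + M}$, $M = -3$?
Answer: $- \frac{99}{8} \approx -12.375$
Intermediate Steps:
$a{\left(f \right)} = \sqrt{-3 + f}$ ($a{\left(f \right)} = \sqrt{f - 3} = \sqrt{-3 + f}$)
$R{\left(l \right)} = 2 l$
$L{\left(Z,d \right)} = Z + 2 Z d^{2}$ ($L{\left(Z,d \right)} = 2 d Z d + Z = 2 Z d d + Z = 2 Z d^{2} + Z = Z + 2 Z d^{2}$)
$\frac{138 + L{\left(m,a{\left(0 \right)} \right)}}{-16} = \frac{138 - 12 \left(1 + 2 \left(\sqrt{-3 + 0}\right)^{2}\right)}{-16} = \left(138 - 12 \left(1 + 2 \left(\sqrt{-3}\right)^{2}\right)\right) \left(- \frac{1}{16}\right) = \left(138 - 12 \left(1 + 2 \left(i \sqrt{3}\right)^{2}\right)\right) \left(- \frac{1}{16}\right) = \left(138 - 12 \left(1 + 2 \left(-3\right)\right)\right) \left(- \frac{1}{16}\right) = \left(138 - 12 \left(1 - 6\right)\right) \left(- \frac{1}{16}\right) = \left(138 - -60\right) \left(- \frac{1}{16}\right) = \left(138 + 60\right) \left(- \frac{1}{16}\right) = 198 \left(- \frac{1}{16}\right) = - \frac{99}{8}$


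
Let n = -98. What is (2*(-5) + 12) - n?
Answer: 100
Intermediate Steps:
(2*(-5) + 12) - n = (2*(-5) + 12) - 1*(-98) = (-10 + 12) + 98 = 2 + 98 = 100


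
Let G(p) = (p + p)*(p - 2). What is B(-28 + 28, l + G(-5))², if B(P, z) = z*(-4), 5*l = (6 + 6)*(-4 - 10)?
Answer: 529984/25 ≈ 21199.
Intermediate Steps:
l = -168/5 (l = ((6 + 6)*(-4 - 10))/5 = (12*(-14))/5 = (⅕)*(-168) = -168/5 ≈ -33.600)
G(p) = 2*p*(-2 + p) (G(p) = (2*p)*(-2 + p) = 2*p*(-2 + p))
B(P, z) = -4*z
B(-28 + 28, l + G(-5))² = (-4*(-168/5 + 2*(-5)*(-2 - 5)))² = (-4*(-168/5 + 2*(-5)*(-7)))² = (-4*(-168/5 + 70))² = (-4*182/5)² = (-728/5)² = 529984/25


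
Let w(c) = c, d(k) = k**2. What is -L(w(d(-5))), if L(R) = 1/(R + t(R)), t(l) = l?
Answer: -1/50 ≈ -0.020000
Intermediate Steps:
L(R) = 1/(2*R) (L(R) = 1/(R + R) = 1/(2*R))
-L(w(d(-5))) = -1/(2*((-5)**2)) = -1/(2*25) = -1*1/50 = -1/50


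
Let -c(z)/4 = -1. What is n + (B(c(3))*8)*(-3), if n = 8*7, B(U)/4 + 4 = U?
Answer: 56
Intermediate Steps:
c(z) = 4 (c(z) = -4*(-1) = 4)
B(U) = -16 + 4*U
n = 56
n + (B(c(3))*8)*(-3) = 56 + ((-16 + 4*4)*8)*(-3) = 56 + ((-16 + 16)*8)*(-3) = 56 + (0*8)*(-3) = 56 + 0*(-3) = 56 + 0 = 56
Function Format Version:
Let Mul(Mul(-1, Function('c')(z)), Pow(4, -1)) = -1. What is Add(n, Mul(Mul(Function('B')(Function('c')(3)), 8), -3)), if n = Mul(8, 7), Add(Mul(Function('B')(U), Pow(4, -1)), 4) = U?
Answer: 56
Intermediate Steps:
Function('c')(z) = 4 (Function('c')(z) = Mul(-4, -1) = 4)
Function('B')(U) = Add(-16, Mul(4, U))
n = 56
Add(n, Mul(Mul(Function('B')(Function('c')(3)), 8), -3)) = Add(56, Mul(Mul(Add(-16, Mul(4, 4)), 8), -3)) = Add(56, Mul(Mul(Add(-16, 16), 8), -3)) = Add(56, Mul(Mul(0, 8), -3)) = Add(56, Mul(0, -3)) = Add(56, 0) = 56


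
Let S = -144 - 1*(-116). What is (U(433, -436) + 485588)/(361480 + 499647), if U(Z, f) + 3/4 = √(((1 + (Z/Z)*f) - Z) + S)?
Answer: 1942349/3444508 + 8*I*√14/861127 ≈ 0.5639 + 3.4761e-5*I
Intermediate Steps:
S = -28 (S = -144 + 116 = -28)
U(Z, f) = -¾ + √(-27 + f - Z) (U(Z, f) = -¾ + √(((1 + (Z/Z)*f) - Z) - 28) = -¾ + √(((1 + 1*f) - Z) - 28) = -¾ + √(((1 + f) - Z) - 28) = -¾ + √((1 + f - Z) - 28) = -¾ + √(-27 + f - Z))
(U(433, -436) + 485588)/(361480 + 499647) = ((-¾ + √(-27 - 436 - 1*433)) + 485588)/(361480 + 499647) = ((-¾ + √(-27 - 436 - 433)) + 485588)/861127 = ((-¾ + √(-896)) + 485588)*(1/861127) = ((-¾ + 8*I*√14) + 485588)*(1/861127) = (1942349/4 + 8*I*√14)*(1/861127) = 1942349/3444508 + 8*I*√14/861127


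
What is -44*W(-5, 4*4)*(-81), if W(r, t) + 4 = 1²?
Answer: -10692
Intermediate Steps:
W(r, t) = -3 (W(r, t) = -4 + 1² = -4 + 1 = -3)
-44*W(-5, 4*4)*(-81) = -44*(-3)*(-81) = 132*(-81) = -10692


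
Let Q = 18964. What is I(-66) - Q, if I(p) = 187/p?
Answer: -113801/6 ≈ -18967.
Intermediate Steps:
I(-66) - Q = 187/(-66) - 1*18964 = 187*(-1/66) - 18964 = -17/6 - 18964 = -113801/6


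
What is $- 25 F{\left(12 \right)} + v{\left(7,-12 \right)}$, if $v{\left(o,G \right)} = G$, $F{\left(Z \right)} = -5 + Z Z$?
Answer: $-3487$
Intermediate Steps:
$F{\left(Z \right)} = -5 + Z^{2}$
$- 25 F{\left(12 \right)} + v{\left(7,-12 \right)} = - 25 \left(-5 + 12^{2}\right) - 12 = - 25 \left(-5 + 144\right) - 12 = \left(-25\right) 139 - 12 = -3475 - 12 = -3487$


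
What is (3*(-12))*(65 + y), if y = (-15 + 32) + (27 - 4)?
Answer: -3780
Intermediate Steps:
y = 40 (y = 17 + 23 = 40)
(3*(-12))*(65 + y) = (3*(-12))*(65 + 40) = -36*105 = -3780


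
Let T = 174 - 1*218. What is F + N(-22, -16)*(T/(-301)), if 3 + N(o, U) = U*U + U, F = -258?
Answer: -67230/301 ≈ -223.36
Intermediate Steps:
T = -44 (T = 174 - 218 = -44)
N(o, U) = -3 + U + U**2 (N(o, U) = -3 + (U*U + U) = -3 + (U**2 + U) = -3 + (U + U**2) = -3 + U + U**2)
F + N(-22, -16)*(T/(-301)) = -258 + (-3 - 16 + (-16)**2)*(-44/(-301)) = -258 + (-3 - 16 + 256)*(-44*(-1/301)) = -258 + 237*(44/301) = -258 + 10428/301 = -67230/301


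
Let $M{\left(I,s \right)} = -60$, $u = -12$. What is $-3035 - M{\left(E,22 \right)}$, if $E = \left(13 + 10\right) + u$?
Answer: $-2975$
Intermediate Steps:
$E = 11$ ($E = \left(13 + 10\right) - 12 = 23 - 12 = 11$)
$-3035 - M{\left(E,22 \right)} = -3035 - -60 = -3035 + 60 = -2975$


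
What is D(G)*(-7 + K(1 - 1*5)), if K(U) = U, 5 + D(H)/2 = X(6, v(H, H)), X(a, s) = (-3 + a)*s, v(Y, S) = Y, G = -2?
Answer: 242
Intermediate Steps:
X(a, s) = s*(-3 + a)
D(H) = -10 + 6*H (D(H) = -10 + 2*(H*(-3 + 6)) = -10 + 2*(H*3) = -10 + 2*(3*H) = -10 + 6*H)
D(G)*(-7 + K(1 - 1*5)) = (-10 + 6*(-2))*(-7 + (1 - 1*5)) = (-10 - 12)*(-7 + (1 - 5)) = -22*(-7 - 4) = -22*(-11) = 242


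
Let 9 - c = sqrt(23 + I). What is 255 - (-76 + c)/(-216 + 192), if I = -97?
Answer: 6053/24 - I*sqrt(74)/24 ≈ 252.21 - 0.35843*I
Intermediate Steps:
c = 9 - I*sqrt(74) (c = 9 - sqrt(23 - 97) = 9 - sqrt(-74) = 9 - I*sqrt(74) ≈ 9.0 - 8.6023*I)
255 - (-76 + c)/(-216 + 192) = 255 - (-76 + (9 - I*sqrt(74)))/(-216 + 192) = 255 - (-67 - I*sqrt(74))/(-24) = 255 - (-67 - I*sqrt(74))*(-1)/24 = 255 - (67/24 + I*sqrt(74)/24) = 255 + (-67/24 - I*sqrt(74)/24) = 6053/24 - I*sqrt(74)/24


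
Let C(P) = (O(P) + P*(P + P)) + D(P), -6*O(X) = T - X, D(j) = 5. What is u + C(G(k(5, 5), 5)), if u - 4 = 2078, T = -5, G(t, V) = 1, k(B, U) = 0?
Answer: 2090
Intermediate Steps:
u = 2082 (u = 4 + 2078 = 2082)
O(X) = ⅚ + X/6 (O(X) = -(-5 - X)/6 = ⅚ + X/6)
C(P) = 35/6 + 2*P² + P/6 (C(P) = ((⅚ + P/6) + P*(P + P)) + 5 = ((⅚ + P/6) + P*(2*P)) + 5 = ((⅚ + P/6) + 2*P²) + 5 = (⅚ + 2*P² + P/6) + 5 = 35/6 + 2*P² + P/6)
u + C(G(k(5, 5), 5)) = 2082 + (35/6 + 2*1² + (⅙)*1) = 2082 + (35/6 + 2*1 + ⅙) = 2082 + (35/6 + 2 + ⅙) = 2082 + 8 = 2090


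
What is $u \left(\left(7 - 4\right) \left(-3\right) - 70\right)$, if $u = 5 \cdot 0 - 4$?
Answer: $316$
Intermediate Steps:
$u = -4$ ($u = 0 - 4 = -4$)
$u \left(\left(7 - 4\right) \left(-3\right) - 70\right) = - 4 \left(\left(7 - 4\right) \left(-3\right) - 70\right) = - 4 \left(3 \left(-3\right) - 70\right) = - 4 \left(-9 - 70\right) = \left(-4\right) \left(-79\right) = 316$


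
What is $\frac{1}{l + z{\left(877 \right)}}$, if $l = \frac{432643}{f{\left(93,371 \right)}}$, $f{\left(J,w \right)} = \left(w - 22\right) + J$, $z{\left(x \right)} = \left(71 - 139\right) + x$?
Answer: $\frac{442}{790221} \approx 0.00055934$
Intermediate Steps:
$z{\left(x \right)} = -68 + x$
$f{\left(J,w \right)} = -22 + J + w$ ($f{\left(J,w \right)} = \left(-22 + w\right) + J = -22 + J + w$)
$l = \frac{432643}{442}$ ($l = \frac{432643}{-22 + 93 + 371} = \frac{432643}{442} \approx 978.83$)
$\frac{1}{l + z{\left(877 \right)}} = \frac{1}{\frac{432643}{442} + \left(-68 + 877\right)} = \frac{1}{\frac{432643}{442} + 809} = \frac{1}{\frac{790221}{442}} = \frac{442}{790221}$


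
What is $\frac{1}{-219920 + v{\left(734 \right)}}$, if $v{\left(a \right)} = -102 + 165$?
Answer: $- \frac{1}{219857} \approx -4.5484 \cdot 10^{-6}$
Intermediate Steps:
$v{\left(a \right)} = 63$
$\frac{1}{-219920 + v{\left(734 \right)}} = \frac{1}{-219920 + 63} = \frac{1}{-219857} = - \frac{1}{219857}$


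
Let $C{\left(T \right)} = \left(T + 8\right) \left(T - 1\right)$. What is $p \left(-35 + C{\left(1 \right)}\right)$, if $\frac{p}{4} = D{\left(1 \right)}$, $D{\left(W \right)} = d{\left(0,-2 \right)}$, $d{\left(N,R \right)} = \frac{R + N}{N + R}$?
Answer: $-140$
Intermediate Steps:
$C{\left(T \right)} = \left(-1 + T\right) \left(8 + T\right)$ ($C{\left(T \right)} = \left(8 + T\right) \left(-1 + T\right) = \left(-1 + T\right) \left(8 + T\right)$)
$d{\left(N,R \right)} = 1$ ($d{\left(N,R \right)} = \frac{N + R}{N + R} = 1$)
$D{\left(W \right)} = 1$
$p = 4$ ($p = 4 \cdot 1 = 4$)
$p \left(-35 + C{\left(1 \right)}\right) = 4 \left(-35 + \left(-8 + 1^{2} + 7 \cdot 1\right)\right) = 4 \left(-35 + \left(-8 + 1 + 7\right)\right) = 4 \left(-35 + 0\right) = 4 \left(-35\right) = -140$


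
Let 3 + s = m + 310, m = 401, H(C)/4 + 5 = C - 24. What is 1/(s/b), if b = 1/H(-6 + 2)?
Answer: -1/93456 ≈ -1.0700e-5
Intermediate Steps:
H(C) = -116 + 4*C (H(C) = -20 + 4*(C - 24) = -20 + 4*(-24 + C) = -20 + (-96 + 4*C) = -116 + 4*C)
b = -1/132 (b = 1/(-116 + 4*(-6 + 2)) = 1/(-116 + 4*(-4)) = 1/(-116 - 16) = 1/(-132) = -1/132 ≈ -0.0075758)
s = 708 (s = -3 + (401 + 310) = -3 + 711 = 708)
1/(s/b) = 1/(708/(-1/132)) = 1/(708*(-132)) = 1/(-93456) = -1/93456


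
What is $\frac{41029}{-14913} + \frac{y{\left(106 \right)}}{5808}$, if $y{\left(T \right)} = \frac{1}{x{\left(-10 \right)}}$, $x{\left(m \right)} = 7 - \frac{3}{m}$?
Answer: $- \frac{2899248401}{1053812232} \approx -2.7512$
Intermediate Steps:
$x{\left(m \right)} = 7 - \frac{3}{m}$
$y{\left(T \right)} = \frac{10}{73}$ ($y{\left(T \right)} = \frac{1}{7 - \frac{3}{-10}} = \frac{1}{7 - - \frac{3}{10}} = \frac{1}{7 + \frac{3}{10}} = \frac{1}{\frac{73}{10}} = \frac{10}{73}$)
$\frac{41029}{-14913} + \frac{y{\left(106 \right)}}{5808} = \frac{41029}{-14913} + \frac{10}{73 \cdot 5808} = 41029 \left(- \frac{1}{14913}\right) + \frac{10}{73} \cdot \frac{1}{5808} = - \frac{41029}{14913} + \frac{5}{211992} = - \frac{2899248401}{1053812232}$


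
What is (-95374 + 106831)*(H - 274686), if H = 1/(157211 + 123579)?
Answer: -883667891775123/280790 ≈ -3.1471e+9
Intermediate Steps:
H = 1/280790 ≈ 3.5614e-6
(-95374 + 106831)*(H - 274686) = (-95374 + 106831)*(1/280790 - 274686) = 11457*(-77129081939/280790) = -883667891775123/280790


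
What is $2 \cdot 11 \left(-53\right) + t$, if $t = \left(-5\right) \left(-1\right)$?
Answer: $-1161$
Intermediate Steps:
$t = 5$
$2 \cdot 11 \left(-53\right) + t = 2 \cdot 11 \left(-53\right) + 5 = 22 \left(-53\right) + 5 = -1166 + 5 = -1161$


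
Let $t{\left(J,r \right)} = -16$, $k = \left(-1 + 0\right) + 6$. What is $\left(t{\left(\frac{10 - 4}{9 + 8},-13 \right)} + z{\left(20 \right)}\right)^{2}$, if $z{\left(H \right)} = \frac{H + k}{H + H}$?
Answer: $\frac{15129}{64} \approx 236.39$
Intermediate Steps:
$k = 5$ ($k = -1 + 6 = 5$)
$z{\left(H \right)} = \frac{5 + H}{2 H}$ ($z{\left(H \right)} = \frac{H + 5}{H + H} = \frac{5 + H}{2 H}$)
$\left(t{\left(\frac{10 - 4}{9 + 8},-13 \right)} + z{\left(20 \right)}\right)^{2} = \left(-16 + \frac{5 + 20}{2 \cdot 20}\right)^{2} = \left(-16 + \frac{1}{2} \cdot \frac{1}{20} \cdot 25\right)^{2} = \left(-16 + \frac{5}{8}\right)^{2} = \left(- \frac{123}{8}\right)^{2} = \frac{15129}{64}$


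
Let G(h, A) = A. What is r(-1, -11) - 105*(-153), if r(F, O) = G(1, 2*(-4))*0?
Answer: 16065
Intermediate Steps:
r(F, O) = 0 (r(F, O) = (2*(-4))*0 = -8*0 = 0)
r(-1, -11) - 105*(-153) = 0 - 105*(-153) = 0 + 16065 = 16065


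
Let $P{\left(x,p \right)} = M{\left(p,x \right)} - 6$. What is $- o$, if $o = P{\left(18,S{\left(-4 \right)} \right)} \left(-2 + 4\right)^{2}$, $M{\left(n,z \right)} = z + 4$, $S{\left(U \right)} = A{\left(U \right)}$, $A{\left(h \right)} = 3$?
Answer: $-64$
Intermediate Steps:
$S{\left(U \right)} = 3$
$M{\left(n,z \right)} = 4 + z$
$P{\left(x,p \right)} = -2 + x$ ($P{\left(x,p \right)} = \left(4 + x\right) - 6 = -2 + x$)
$o = 64$ ($o = \left(-2 + 18\right) \left(-2 + 4\right)^{2} = 16 \cdot 2^{2} = 16 \cdot 4 = 64$)
$- o = \left(-1\right) 64 = -64$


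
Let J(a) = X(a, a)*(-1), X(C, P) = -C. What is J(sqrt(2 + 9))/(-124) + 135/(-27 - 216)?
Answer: -5/9 - sqrt(11)/124 ≈ -0.58230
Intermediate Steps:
J(a) = a (J(a) = -a*(-1) = a)
J(sqrt(2 + 9))/(-124) + 135/(-27 - 216) = sqrt(2 + 9)/(-124) + 135/(-27 - 216) = sqrt(11)*(-1/124) + 135/(-243) = -sqrt(11)/124 + 135*(-1/243) = -sqrt(11)/124 - 5/9 = -5/9 - sqrt(11)/124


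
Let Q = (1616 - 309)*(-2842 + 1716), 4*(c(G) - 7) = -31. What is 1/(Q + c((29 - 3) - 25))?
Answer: -4/5886731 ≈ -6.7949e-7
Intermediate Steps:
c(G) = -¾ (c(G) = 7 + (¼)*(-31) = 7 - 31/4 = -¾)
Q = -1471682 (Q = 1307*(-1126) = -1471682)
1/(Q + c((29 - 3) - 25)) = 1/(-1471682 - ¾) = 1/(-5886731/4) = -4/5886731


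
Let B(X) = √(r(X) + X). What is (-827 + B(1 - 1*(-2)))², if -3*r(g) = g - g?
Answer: (827 - √3)² ≈ 6.8107e+5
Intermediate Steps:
r(g) = 0 (r(g) = -(g - g)/3 = -⅓*0 = 0)
B(X) = √X (B(X) = √(0 + X) = √X)
(-827 + B(1 - 1*(-2)))² = (-827 + √(1 - 1*(-2)))² = (-827 + √(1 + 2))² = (-827 + √3)²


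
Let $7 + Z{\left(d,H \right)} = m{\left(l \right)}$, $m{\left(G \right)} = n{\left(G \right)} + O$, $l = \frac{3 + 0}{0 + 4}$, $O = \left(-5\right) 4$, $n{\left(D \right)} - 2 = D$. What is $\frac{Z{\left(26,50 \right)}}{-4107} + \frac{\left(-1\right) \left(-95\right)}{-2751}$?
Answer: $- \frac{143757}{5021492} \approx -0.028628$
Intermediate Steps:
$n{\left(D \right)} = 2 + D$
$O = -20$
$l = \frac{3}{4} \approx 0.75$
$m{\left(G \right)} = -18 + G$ ($m{\left(G \right)} = \left(2 + G\right) - 20 = -18 + G$)
$Z{\left(d,H \right)} = - \frac{97}{4}$ ($Z{\left(d,H \right)} = -7 + \left(-18 + \frac{3}{4}\right) = -7 - \frac{69}{4} = - \frac{97}{4}$)
$\frac{Z{\left(26,50 \right)}}{-4107} + \frac{\left(-1\right) \left(-95\right)}{-2751} = - \frac{97}{4 \left(-4107\right)} + \frac{\left(-1\right) \left(-95\right)}{-2751} = \left(- \frac{97}{4}\right) \left(- \frac{1}{4107}\right) + 95 \left(- \frac{1}{2751}\right) = \frac{97}{16428} - \frac{95}{2751} = - \frac{143757}{5021492}$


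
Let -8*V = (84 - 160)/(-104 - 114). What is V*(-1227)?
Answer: 23313/436 ≈ 53.470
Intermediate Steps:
V = -19/436 (V = -(84 - 160)/(8*(-104 - 114)) = -(-19)/(2*(-218)) = -(-19)*(-1)/(2*218) = -⅛*38/109 = -19/436 ≈ -0.043578)
V*(-1227) = -19/436*(-1227) = 23313/436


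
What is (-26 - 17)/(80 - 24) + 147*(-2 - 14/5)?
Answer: -197783/280 ≈ -706.37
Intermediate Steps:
(-26 - 17)/(80 - 24) + 147*(-2 - 14/5) = -43/56 + 147*(-2 - 14/5) = -43/56 + 147*(-24/5) = -43/56 - 3528/5 = -197783/280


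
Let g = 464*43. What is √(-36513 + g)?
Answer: I*√16561 ≈ 128.69*I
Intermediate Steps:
g = 19952
√(-36513 + g) = √(-36513 + 19952) = √(-16561) = I*√16561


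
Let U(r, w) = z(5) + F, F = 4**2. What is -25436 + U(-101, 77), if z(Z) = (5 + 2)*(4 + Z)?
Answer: -25357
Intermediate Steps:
F = 16
z(Z) = 28 + 7*Z (z(Z) = 7*(4 + Z) = 28 + 7*Z)
U(r, w) = 79 (U(r, w) = (28 + 7*5) + 16 = (28 + 35) + 16 = 63 + 16 = 79)
-25436 + U(-101, 77) = -25436 + 79 = -25357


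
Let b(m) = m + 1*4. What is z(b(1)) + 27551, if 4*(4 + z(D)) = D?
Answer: 110193/4 ≈ 27548.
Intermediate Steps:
b(m) = 4 + m (b(m) = m + 4 = 4 + m)
z(D) = -4 + D/4
z(b(1)) + 27551 = (-4 + (4 + 1)/4) + 27551 = (-4 + (¼)*5) + 27551 = (-4 + 5/4) + 27551 = -11/4 + 27551 = 110193/4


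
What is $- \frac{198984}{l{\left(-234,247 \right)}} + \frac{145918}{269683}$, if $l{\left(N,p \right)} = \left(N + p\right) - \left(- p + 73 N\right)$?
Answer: $- \frac{25566046058}{2338421293} \approx -10.933$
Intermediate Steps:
$l{\left(N,p \right)} = - 72 N + 2 p$ ($l{\left(N,p \right)} = \left(N + p\right) - \left(- p + 73 N\right) = - 72 N + 2 p$)
$- \frac{198984}{l{\left(-234,247 \right)}} + \frac{145918}{269683} = - \frac{198984}{\left(-72\right) \left(-234\right) + 2 \cdot 247} + \frac{145918}{269683} = - \frac{198984}{16848 + 494} + 145918 \cdot \frac{1}{269683} = - \frac{198984}{17342} + \frac{145918}{269683} = \left(-198984\right) \frac{1}{17342} + \frac{145918}{269683} = - \frac{99492}{8671} + \frac{145918}{269683} = - \frac{25566046058}{2338421293}$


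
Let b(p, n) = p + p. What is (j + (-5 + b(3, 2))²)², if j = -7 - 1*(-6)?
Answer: 0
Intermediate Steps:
b(p, n) = 2*p
j = -1 (j = -7 + 6 = -1)
(j + (-5 + b(3, 2))²)² = (-1 + (-5 + 2*3)²)² = (-1 + (-5 + 6)²)² = (-1 + 1²)² = (-1 + 1)² = 0² = 0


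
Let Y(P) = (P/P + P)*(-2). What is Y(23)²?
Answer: 2304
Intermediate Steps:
Y(P) = -2 - 2*P (Y(P) = (1 + P)*(-2) = -2 - 2*P)
Y(23)² = (-2 - 2*23)² = (-2 - 46)² = (-48)² = 2304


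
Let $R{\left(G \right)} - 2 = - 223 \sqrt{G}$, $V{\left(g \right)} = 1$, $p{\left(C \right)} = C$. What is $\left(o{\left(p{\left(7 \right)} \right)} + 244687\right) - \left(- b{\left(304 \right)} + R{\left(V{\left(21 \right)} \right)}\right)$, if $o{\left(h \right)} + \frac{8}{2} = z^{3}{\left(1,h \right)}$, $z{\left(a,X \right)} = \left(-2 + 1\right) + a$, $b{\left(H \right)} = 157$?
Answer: $245061$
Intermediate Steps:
$z{\left(a,X \right)} = -1 + a$
$R{\left(G \right)} = 2 - 223 \sqrt{G}$
$o{\left(h \right)} = -4$ ($o{\left(h \right)} = -4 + \left(-1 + 1\right)^{3} = -4 + 0^{3} = -4 + 0 = -4$)
$\left(o{\left(p{\left(7 \right)} \right)} + 244687\right) - \left(- b{\left(304 \right)} + R{\left(V{\left(21 \right)} \right)}\right) = \left(-4 + 244687\right) + \left(157 - \left(2 - 223 \sqrt{1}\right)\right) = 244683 + \left(157 - \left(2 - 223\right)\right) = 244683 + \left(157 - -221\right) = 244683 + \left(157 + 221\right) = 244683 + 378 = 245061$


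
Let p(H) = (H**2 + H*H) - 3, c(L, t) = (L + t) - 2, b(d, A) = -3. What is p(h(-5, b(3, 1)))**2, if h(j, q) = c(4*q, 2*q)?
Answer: 635209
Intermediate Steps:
c(L, t) = -2 + L + t
h(j, q) = -2 + 6*q (h(j, q) = -2 + 4*q + 2*q = -2 + 6*q)
p(H) = -3 + 2*H**2 (p(H) = (H**2 + H**2) - 3 = 2*H**2 - 3 = -3 + 2*H**2)
p(h(-5, b(3, 1)))**2 = (-3 + 2*(-2 + 6*(-3))**2)**2 = (-3 + 2*(-2 - 18)**2)**2 = (-3 + 2*(-20)**2)**2 = (-3 + 2*400)**2 = (-3 + 800)**2 = 797**2 = 635209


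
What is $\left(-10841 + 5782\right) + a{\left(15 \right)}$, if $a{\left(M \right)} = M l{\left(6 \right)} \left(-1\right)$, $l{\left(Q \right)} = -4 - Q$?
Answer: $-4909$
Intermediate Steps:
$a{\left(M \right)} = 10 M$ ($a{\left(M \right)} = M \left(-4 - 6\right) \left(-1\right) = M \left(-10\right) \left(-1\right) = - 10 M \left(-1\right) = 10 M$)
$\left(-10841 + 5782\right) + a{\left(15 \right)} = \left(-10841 + 5782\right) + 10 \cdot 15 = -5059 + 150 = -4909$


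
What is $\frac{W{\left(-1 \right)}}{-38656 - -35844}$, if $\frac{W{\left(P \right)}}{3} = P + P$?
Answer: $\frac{3}{1406} \approx 0.0021337$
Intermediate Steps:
$W{\left(P \right)} = 6 P$ ($W{\left(P \right)} = 3 \left(P + P\right) = 3 \cdot 2 P = 6 P$)
$\frac{W{\left(-1 \right)}}{-38656 - -35844} = \frac{6 \left(-1\right)}{-38656 - -35844} = - \frac{6}{-38656 + 35844} = - \frac{6}{-2812} = \left(-6\right) \left(- \frac{1}{2812}\right) = \frac{3}{1406}$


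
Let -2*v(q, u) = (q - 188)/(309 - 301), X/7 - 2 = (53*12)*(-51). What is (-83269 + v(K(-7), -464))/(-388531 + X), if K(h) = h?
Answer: 1332109/9849104 ≈ 0.13525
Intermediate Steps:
X = -227038 (X = 14 + 7*((53*12)*(-51)) = 14 + 7*(636*(-51)) = 14 + 7*(-32436) = 14 - 227052 = -227038)
v(q, u) = 47/4 - q/16 (v(q, u) = -(q - 188)/(2*(309 - 301)) = -(-188 + q)/(2*8) = -(-47/2 + q/8)/2 = 47/4 - q/16)
(-83269 + v(K(-7), -464))/(-388531 + X) = (-83269 + (47/4 - 1/16*(-7)))/(-388531 - 227038) = (-83269 + (47/4 + 7/16))/(-615569) = (-83269 + 195/16)*(-1/615569) = -1332109/16*(-1/615569) = 1332109/9849104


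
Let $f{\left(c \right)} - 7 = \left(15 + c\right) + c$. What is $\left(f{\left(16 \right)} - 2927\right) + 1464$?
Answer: $-1409$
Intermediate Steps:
$f{\left(c \right)} = 22 + 2 c$ ($f{\left(c \right)} = 7 + \left(\left(15 + c\right) + c\right) = 7 + \left(15 + 2 c\right) = 22 + 2 c$)
$\left(f{\left(16 \right)} - 2927\right) + 1464 = \left(\left(22 + 2 \cdot 16\right) - 2927\right) + 1464 = \left(\left(22 + 32\right) - 2927\right) + 1464 = \left(54 - 2927\right) + 1464 = -2873 + 1464 = -1409$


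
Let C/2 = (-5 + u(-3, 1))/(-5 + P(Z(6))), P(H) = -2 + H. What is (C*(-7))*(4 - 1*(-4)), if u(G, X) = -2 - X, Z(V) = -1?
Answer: -112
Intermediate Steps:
C = 2 (C = 2*((-5 + (-2 - 1*1))/(-5 + (-2 - 1))) = 2*((-5 + (-2 - 1))/(-5 - 3)) = 2*((-5 - 3)/(-8)) = 2*(-8*(-⅛)) = 2*1 = 2)
(C*(-7))*(4 - 1*(-4)) = (2*(-7))*(4 - 1*(-4)) = -14*(4 + 4) = -14*8 = -112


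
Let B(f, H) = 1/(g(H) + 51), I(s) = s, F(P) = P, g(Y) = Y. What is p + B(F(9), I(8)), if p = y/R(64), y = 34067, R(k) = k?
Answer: 2010017/3776 ≈ 532.31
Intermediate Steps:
B(f, H) = 1/(51 + H) (B(f, H) = 1/(H + 51) = 1/(51 + H))
p = 34067/64 ≈ 532.30
p + B(F(9), I(8)) = 34067/64 + 1/(51 + 8) = 34067/64 + 1/59 = 2010017/3776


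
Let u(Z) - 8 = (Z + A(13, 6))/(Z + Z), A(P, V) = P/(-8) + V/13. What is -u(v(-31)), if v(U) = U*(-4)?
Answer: -219111/25792 ≈ -8.4953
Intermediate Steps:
v(U) = -4*U
A(P, V) = -P/8 + V/13 (A(P, V) = P*(-⅛) + V*(1/13) = -P/8 + V/13)
u(Z) = 8 + (-121/104 + Z)/(2*Z) (u(Z) = 8 + (Z + (-⅛*13 + (1/13)*6))/(Z + Z) = 8 + (Z + (-13/8 + 6/13))/((2*Z)) = 8 + (Z - 121/104)*(1/(2*Z)) = 8 + (-121/104 + Z)*(1/(2*Z)) = 8 + (-121/104 + Z)/(2*Z))
-u(v(-31)) = -(-121 + 1768*(-4*(-31)))/(208*((-4*(-31)))) = -(-121 + 1768*124)/(208*124) = -(-121 + 219232)/(208*124) = -219111/(208*124) = -1*219111/25792 = -219111/25792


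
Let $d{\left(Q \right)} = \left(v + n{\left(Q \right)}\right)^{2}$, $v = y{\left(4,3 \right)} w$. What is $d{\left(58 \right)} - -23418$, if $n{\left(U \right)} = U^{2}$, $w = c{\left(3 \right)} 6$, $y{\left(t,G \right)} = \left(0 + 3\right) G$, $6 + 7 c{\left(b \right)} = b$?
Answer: $\frac{548052478}{49} \approx 1.1185 \cdot 10^{7}$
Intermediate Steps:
$c{\left(b \right)} = - \frac{6}{7} + \frac{b}{7}$
$y{\left(t,G \right)} = 3 G$
$w = - \frac{18}{7}$ ($w = \left(- \frac{6}{7} + \frac{1}{7} \cdot 3\right) 6 = \left(- \frac{6}{7} + \frac{3}{7}\right) 6 = \left(- \frac{3}{7}\right) 6 = - \frac{18}{7} \approx -2.5714$)
$v = - \frac{162}{7}$ ($v = 3 \cdot 3 \left(- \frac{18}{7}\right) = 9 \left(- \frac{18}{7}\right) = - \frac{162}{7} \approx -23.143$)
$d{\left(Q \right)} = \left(- \frac{162}{7} + Q^{2}\right)^{2}$
$d{\left(58 \right)} - -23418 = \frac{\left(-162 + 7 \cdot 58^{2}\right)^{2}}{49} - -23418 = \frac{\left(-162 + 7 \cdot 3364\right)^{2}}{49} + 23418 = \frac{\left(-162 + 23548\right)^{2}}{49} + 23418 = \frac{23386^{2}}{49} + 23418 = \frac{1}{49} \cdot 546904996 + 23418 = \frac{546904996}{49} + 23418 = \frac{548052478}{49}$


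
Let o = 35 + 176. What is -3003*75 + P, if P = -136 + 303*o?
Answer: -161428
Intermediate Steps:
o = 211
P = 63797 (P = -136 + 303*211 = -136 + 63933 = 63797)
-3003*75 + P = -3003*75 + 63797 = -225225 + 63797 = -161428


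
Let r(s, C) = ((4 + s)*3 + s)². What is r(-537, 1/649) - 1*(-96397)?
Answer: 4658893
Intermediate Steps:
r(s, C) = (12 + 4*s)² (r(s, C) = ((12 + 3*s) + s)² = (12 + 4*s)²)
r(-537, 1/649) - 1*(-96397) = 16*(3 - 537)² - 1*(-96397) = 16*(-534)² + 96397 = 16*285156 + 96397 = 4562496 + 96397 = 4658893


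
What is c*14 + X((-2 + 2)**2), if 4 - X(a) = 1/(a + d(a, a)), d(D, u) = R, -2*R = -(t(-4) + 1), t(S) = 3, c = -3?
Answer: -77/2 ≈ -38.500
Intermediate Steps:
R = 2 (R = -(-1)*(3 + 1)/2 = -(-1)*4/2 = -1/2*(-4) = 2)
d(D, u) = 2
X(a) = 4 - 1/(2 + a) (X(a) = 4 - 1/(a + 2) = 4 - 1/(2 + a))
c*14 + X((-2 + 2)**2) = -3*14 + (7 + 4*(-2 + 2)**2)/(2 + (-2 + 2)**2) = -42 + (7 + 4*0**2)/(2 + 0**2) = -42 + (7 + 4*0)/(2 + 0) = -42 + (7 + 0)/2 = -42 + (1/2)*7 = -42 + 7/2 = -77/2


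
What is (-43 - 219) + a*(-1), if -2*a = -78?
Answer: -301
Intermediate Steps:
a = 39 (a = -1/2*(-78) = 39)
(-43 - 219) + a*(-1) = (-43 - 219) + 39*(-1) = -262 - 39 = -301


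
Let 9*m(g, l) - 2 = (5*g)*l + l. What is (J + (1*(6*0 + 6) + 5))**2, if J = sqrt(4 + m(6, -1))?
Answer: (33 + sqrt(7))**2/9 ≈ 141.18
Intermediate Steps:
m(g, l) = 2/9 + l/9 + 5*g*l/9 (m(g, l) = 2/9 + ((5*g)*l + l)/9 = 2/9 + (5*g*l + l)/9 = 2/9 + (l + 5*g*l)/9 = 2/9 + (l/9 + 5*g*l/9) = 2/9 + l/9 + 5*g*l/9)
J = sqrt(7)/3 (J = sqrt(4 + (2/9 + (1/9)*(-1) + (5/9)*6*(-1))) = sqrt(4 + (2/9 - 1/9 - 10/3)) = sqrt(4 - 29/9) = sqrt(7/9) = sqrt(7)/3 ≈ 0.88192)
(J + (1*(6*0 + 6) + 5))**2 = (sqrt(7)/3 + (1*(6*0 + 6) + 5))**2 = (sqrt(7)/3 + (1*(0 + 6) + 5))**2 = (sqrt(7)/3 + (1*6 + 5))**2 = (sqrt(7)/3 + (6 + 5))**2 = (sqrt(7)/3 + 11)**2 = (11 + sqrt(7)/3)**2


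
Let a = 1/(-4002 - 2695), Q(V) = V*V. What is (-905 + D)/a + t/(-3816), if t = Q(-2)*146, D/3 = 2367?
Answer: -19792929997/477 ≈ -4.1495e+7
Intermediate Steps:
D = 7101 (D = 3*2367 = 7101)
Q(V) = V**2
t = 584 (t = (-2)**2*146 = 4*146 = 584)
a = -1/6697 (a = 1/(-6697) = -1/6697 ≈ -0.00014932)
(-905 + D)/a + t/(-3816) = (-905 + 7101)/(-1/6697) + 584/(-3816) = 6196*(-6697) + 584*(-1/3816) = -41494612 - 73/477 = -19792929997/477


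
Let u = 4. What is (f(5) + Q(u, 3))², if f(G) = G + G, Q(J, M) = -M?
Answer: 49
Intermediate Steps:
f(G) = 2*G
(f(5) + Q(u, 3))² = (2*5 - 1*3)² = (10 - 3)² = 7² = 49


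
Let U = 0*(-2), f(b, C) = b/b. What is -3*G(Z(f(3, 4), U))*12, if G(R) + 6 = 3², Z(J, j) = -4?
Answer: -108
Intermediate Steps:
f(b, C) = 1
U = 0
G(R) = 3 (G(R) = -6 + 3² = -6 + 9 = 3)
-3*G(Z(f(3, 4), U))*12 = -3*3*12 = -9*12 = -108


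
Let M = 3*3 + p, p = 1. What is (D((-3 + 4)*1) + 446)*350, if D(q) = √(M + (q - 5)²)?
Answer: 156100 + 350*√26 ≈ 1.5788e+5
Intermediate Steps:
M = 10 (M = 3*3 + 1 = 9 + 1 = 10)
D(q) = √(10 + (-5 + q)²) (D(q) = √(10 + (q - 5)²) = √(10 + (-5 + q)²))
(D((-3 + 4)*1) + 446)*350 = (√(10 + (-5 + (-3 + 4)*1)²) + 446)*350 = (√(10 + (-5 + 1*1)²) + 446)*350 = (√(10 + (-5 + 1)²) + 446)*350 = (√(10 + (-4)²) + 446)*350 = (√(10 + 16) + 446)*350 = (√26 + 446)*350 = (446 + √26)*350 = 156100 + 350*√26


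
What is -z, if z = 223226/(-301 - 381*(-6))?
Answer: -223226/1985 ≈ -112.46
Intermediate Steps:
z = 223226/1985 (z = 223226/(-301 + 2286) = 223226/1985 ≈ 112.46)
-z = -1*223226/1985 = -223226/1985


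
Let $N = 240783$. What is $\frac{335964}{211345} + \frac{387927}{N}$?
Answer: $\frac{54293617209}{16962761045} \approx 3.2008$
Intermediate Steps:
$\frac{335964}{211345} + \frac{387927}{N} = \frac{335964}{211345} + \frac{387927}{240783} = 335964 \cdot \frac{1}{211345} + 387927 \cdot \frac{1}{240783} = \frac{335964}{211345} + \frac{129309}{80261} = \frac{54293617209}{16962761045}$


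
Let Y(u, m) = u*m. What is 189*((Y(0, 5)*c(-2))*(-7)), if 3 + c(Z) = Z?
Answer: 0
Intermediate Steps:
c(Z) = -3 + Z
Y(u, m) = m*u
189*((Y(0, 5)*c(-2))*(-7)) = 189*(((5*0)*(-3 - 2))*(-7)) = 189*((0*(-5))*(-7)) = 189*(0*(-7)) = 189*0 = 0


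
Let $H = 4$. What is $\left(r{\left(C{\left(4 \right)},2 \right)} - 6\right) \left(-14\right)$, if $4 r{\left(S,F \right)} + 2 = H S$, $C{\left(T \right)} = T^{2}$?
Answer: $-133$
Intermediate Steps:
$r{\left(S,F \right)} = - \frac{1}{2} + S$ ($r{\left(S,F \right)} = - \frac{1}{2} + \frac{4 S}{4} = - \frac{1}{2} + S$)
$\left(r{\left(C{\left(4 \right)},2 \right)} - 6\right) \left(-14\right) = \left(\left(- \frac{1}{2} + 4^{2}\right) - 6\right) \left(-14\right) = \left(\left(- \frac{1}{2} + 16\right) - 6\right) \left(-14\right) = \left(\frac{31}{2} - 6\right) \left(-14\right) = \frac{19}{2} \left(-14\right) = -133$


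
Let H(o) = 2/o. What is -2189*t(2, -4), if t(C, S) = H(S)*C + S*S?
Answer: -32835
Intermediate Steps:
t(C, S) = S² + 2*C/S (t(C, S) = (2/S)*C + S*S = 2*C/S + S² = S² + 2*C/S)
-2189*t(2, -4) = -2189*((-4)³ + 2*2)/(-4) = -(-2189)*(-64 + 4)/4 = -(-2189)*(-60)/4 = -2189*15 = -32835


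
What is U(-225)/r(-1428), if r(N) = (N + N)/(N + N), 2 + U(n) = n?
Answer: -227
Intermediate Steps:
U(n) = -2 + n
r(N) = 1 (r(N) = (2*N)/((2*N)) = (2*N)*(1/(2*N)) = 1)
U(-225)/r(-1428) = (-2 - 225)/1 = -227*1 = -227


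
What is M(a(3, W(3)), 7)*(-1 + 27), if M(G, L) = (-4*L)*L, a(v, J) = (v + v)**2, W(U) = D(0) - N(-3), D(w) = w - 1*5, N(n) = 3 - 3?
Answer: -5096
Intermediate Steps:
N(n) = 0
D(w) = -5 + w (D(w) = w - 5 = -5 + w)
W(U) = -5 (W(U) = (-5 + 0) - 1*0 = -5 + 0 = -5)
a(v, J) = 4*v**2 (a(v, J) = (2*v)**2 = 4*v**2)
M(G, L) = -4*L**2
M(a(3, W(3)), 7)*(-1 + 27) = (-4*7**2)*(-1 + 27) = -4*49*26 = -196*26 = -5096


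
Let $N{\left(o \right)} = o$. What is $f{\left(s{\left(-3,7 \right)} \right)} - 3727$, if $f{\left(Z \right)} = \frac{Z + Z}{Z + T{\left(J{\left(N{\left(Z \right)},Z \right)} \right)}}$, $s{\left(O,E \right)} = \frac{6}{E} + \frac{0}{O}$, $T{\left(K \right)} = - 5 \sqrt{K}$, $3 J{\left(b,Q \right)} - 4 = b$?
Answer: $- \frac{10886675}{2921} - \frac{30 \sqrt{714}}{2921} \approx -3727.3$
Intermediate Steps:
$J{\left(b,Q \right)} = \frac{4}{3} + \frac{b}{3}$
$s{\left(O,E \right)} = \frac{6}{E}$ ($s{\left(O,E \right)} = \frac{6}{E} + 0 = \frac{6}{E}$)
$f{\left(Z \right)} = \frac{2 Z}{Z - 5 \sqrt{\frac{4}{3} + \frac{Z}{3}}}$ ($f{\left(Z \right)} = \frac{Z + Z}{Z - 5 \sqrt{\frac{4}{3} + \frac{Z}{3}}} = \frac{2 Z}{Z - 5 \sqrt{\frac{4}{3} + \frac{Z}{3}}}$)
$f{\left(s{\left(-3,7 \right)} \right)} - 3727 = \frac{6 \cdot \frac{6}{7}}{3 \cdot \frac{6}{7} - 5 \sqrt{3} \sqrt{4 + \frac{6}{7}}} - 3727 = \frac{6 \cdot 6 \cdot \frac{1}{7}}{3 \cdot 6 \cdot \frac{1}{7} - 5 \sqrt{3} \sqrt{4 + 6 \cdot \frac{1}{7}}} - 3727 = 6 \cdot \frac{6}{7} \frac{1}{3 \cdot \frac{6}{7} - 5 \sqrt{3} \sqrt{4 + \frac{6}{7}}} - 3727 = 6 \cdot \frac{6}{7} \frac{1}{\frac{18}{7} - 5 \sqrt{3} \sqrt{\frac{34}{7}}} - 3727 = 6 \cdot \frac{6}{7} \frac{1}{\frac{18}{7} - 5 \sqrt{3} \frac{\sqrt{238}}{7}} - 3727 = 6 \cdot \frac{6}{7} \frac{1}{\frac{18}{7} - \frac{5 \sqrt{714}}{7}} - 3727 = \frac{36}{7 \left(\frac{18}{7} - \frac{5 \sqrt{714}}{7}\right)} - 3727 = -3727 + \frac{36}{7 \left(\frac{18}{7} - \frac{5 \sqrt{714}}{7}\right)}$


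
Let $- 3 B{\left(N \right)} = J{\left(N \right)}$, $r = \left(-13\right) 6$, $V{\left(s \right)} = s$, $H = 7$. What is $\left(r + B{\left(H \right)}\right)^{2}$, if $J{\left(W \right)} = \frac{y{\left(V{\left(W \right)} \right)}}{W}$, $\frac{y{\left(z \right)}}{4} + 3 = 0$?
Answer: $\frac{293764}{49} \approx 5995.2$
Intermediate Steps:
$y{\left(z \right)} = -12$ ($y{\left(z \right)} = -12 + 4 \cdot 0 = -12 + 0 = -12$)
$r = -78$
$J{\left(W \right)} = - \frac{12}{W}$
$B{\left(N \right)} = \frac{4}{N}$ ($B{\left(N \right)} = - \frac{\left(-12\right) \frac{1}{N}}{3} = \frac{4}{N}$)
$\left(r + B{\left(H \right)}\right)^{2} = \left(-78 + \frac{4}{7}\right)^{2} = \left(- \frac{542}{7}\right)^{2} = \frac{293764}{49}$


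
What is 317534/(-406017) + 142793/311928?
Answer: -13690453357/42216023592 ≈ -0.32430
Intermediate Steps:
317534/(-406017) + 142793/311928 = 317534*(-1/406017) + 142793*(1/311928) = -317534/406017 + 142793/311928 = -13690453357/42216023592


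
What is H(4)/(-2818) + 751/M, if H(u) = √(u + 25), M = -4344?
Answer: -751/4344 - √29/2818 ≈ -0.17479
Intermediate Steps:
H(u) = √(25 + u)
H(4)/(-2818) + 751/M = √(25 + 4)/(-2818) + 751/(-4344) = √29*(-1/2818) + 751*(-1/4344) = -√29/2818 - 751/4344 = -751/4344 - √29/2818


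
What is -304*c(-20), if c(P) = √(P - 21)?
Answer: -304*I*√41 ≈ -1946.6*I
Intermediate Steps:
c(P) = √(-21 + P)
-304*c(-20) = -304*√(-21 - 20) = -304*I*√41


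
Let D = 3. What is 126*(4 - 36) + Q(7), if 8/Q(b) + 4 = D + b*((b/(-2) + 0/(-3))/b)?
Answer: -36304/9 ≈ -4033.8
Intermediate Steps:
Q(b) = 8/(-1 - b/2) (Q(b) = 8/(-4 + (3 + b*((b/(-2) + 0/(-3))/b))) = 8/(-4 + (3 + b*((b*(-½) + 0*(-⅓))/b))) = 8/(-4 + (3 + b*((-b/2 + 0)/b))) = 8/(-4 + (3 + b*((-b/2)/b))) = 8/(-4 + (3 + b*(-½))) = 8/(-4 + (3 - b/2)) = 8/(-1 - b/2))
126*(4 - 36) + Q(7) = 126*(4 - 36) - 16/(2 + 7) = 126*(-32) - 16/9 = -4032 - 16*⅑ = -4032 - 16/9 = -36304/9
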